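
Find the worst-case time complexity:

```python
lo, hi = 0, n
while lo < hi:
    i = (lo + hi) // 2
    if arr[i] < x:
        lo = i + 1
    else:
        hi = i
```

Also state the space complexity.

Time complexity: O(log n).
Space complexity: O(1).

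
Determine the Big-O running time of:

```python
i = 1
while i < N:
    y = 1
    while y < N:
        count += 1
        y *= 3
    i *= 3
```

Time complexity: O(log^2 n).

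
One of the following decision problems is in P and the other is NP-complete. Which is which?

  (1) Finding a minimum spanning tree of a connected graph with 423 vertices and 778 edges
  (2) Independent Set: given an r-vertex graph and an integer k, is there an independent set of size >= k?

(1) is P: Kruskal's / Prim's algorithms run in polynomial time.
(2) is NP-complete: complement of Clique (with k part of the input).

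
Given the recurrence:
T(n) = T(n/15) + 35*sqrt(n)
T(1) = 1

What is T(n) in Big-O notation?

Each level contributes sqrt(n/15^k). Geometric series with ratio 1/sqrt(15) < 1 sums to O(sqrt(n)).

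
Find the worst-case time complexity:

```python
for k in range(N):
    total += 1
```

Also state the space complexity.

Time complexity: O(n).
Space complexity: O(1).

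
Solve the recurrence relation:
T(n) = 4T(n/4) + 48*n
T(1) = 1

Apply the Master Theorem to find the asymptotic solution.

a=4, b=4, f(n)=48*n. log_4(4) = 1. Case 2: T(n) = O(n log n).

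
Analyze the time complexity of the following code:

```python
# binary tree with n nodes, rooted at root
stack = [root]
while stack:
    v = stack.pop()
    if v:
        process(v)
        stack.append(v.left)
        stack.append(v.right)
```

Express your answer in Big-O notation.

Time complexity: O(n).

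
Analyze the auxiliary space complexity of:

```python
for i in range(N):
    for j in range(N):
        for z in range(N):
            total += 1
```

Space complexity: O(1).
Only a constant amount of auxiliary storage is used; nothing grows with n.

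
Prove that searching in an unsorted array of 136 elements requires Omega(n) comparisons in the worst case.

An adversary can always place the target in the last position checked. Until all 136 positions are examined, the target might be in any unchecked position. Therefore 136 comparisons are necessary.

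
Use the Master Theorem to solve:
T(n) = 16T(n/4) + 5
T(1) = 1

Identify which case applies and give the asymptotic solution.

a=16, b=4, f(n)=5.
log_4(16) = 2 > 0.
Since f(n) = O(n^0) is polynomially smaller than n^2, Case 1 applies.
T(n) = Theta(n^2).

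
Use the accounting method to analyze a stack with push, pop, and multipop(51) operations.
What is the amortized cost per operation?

Assign 2 credits per push (1 for the push, 1 saved for a future pop). Each pop or element popped by multipop(51) uses 1 saved credit. Total credits never go negative, so amortized cost is O(1).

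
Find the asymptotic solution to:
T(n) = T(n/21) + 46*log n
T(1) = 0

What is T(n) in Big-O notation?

Each of the log_21(n) levels adds O(log n). T(n) = O(log^2 n).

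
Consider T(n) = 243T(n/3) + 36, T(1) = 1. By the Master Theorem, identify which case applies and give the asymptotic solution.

a=243, b=3, f(n)=36.
log_3(243) = 5 > 0.
Since f(n) = O(n^0) is polynomially smaller than n^5, Case 1 applies.
T(n) = Theta(n^5).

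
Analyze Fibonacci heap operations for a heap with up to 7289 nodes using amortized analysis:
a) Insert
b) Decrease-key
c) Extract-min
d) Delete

Fibonacci heaps use lazy consolidation. Potential function Phi = t + 2m (t = number of trees, m = marked nodes).
- Insert: O(1) actual, Delta Phi = +1 (one new tree) => O(1) amortized.
- Decrease-key: with c cascading cuts, actual cost is O(c); Delta Phi <= c - 2(c-1) + 2 = 4 - c (c new trees; >= c-1 marks cleared; <= 1 new mark). Amortized O(c) + (4 - c) = O(1).
- Extract-min: O(D(n) + t) actual; consolidation drops t to <= D(n)+1, so Delta Phi pays for the t term. D(n) = O(log n) for n = 7289 => O(log n) amortized.
- Delete: decrease-key to -inf then extract-min = O(log n).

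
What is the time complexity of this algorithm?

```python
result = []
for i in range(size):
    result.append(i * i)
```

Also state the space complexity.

Time complexity: O(n).
Space complexity: O(n).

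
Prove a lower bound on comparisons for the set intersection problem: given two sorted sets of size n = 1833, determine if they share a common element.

For two sorted arrays of size n = 1833, any correct algorithm must examine Omega(n) elements. If fewer are examined, an adversary places a common element in an unexamined gap. A merge-based scan achieves O(n), so the bound is tight.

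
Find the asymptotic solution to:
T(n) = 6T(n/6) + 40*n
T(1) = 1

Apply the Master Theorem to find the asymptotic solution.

a=6, b=6, f(n)=40*n. log_6(6) = 1. Case 2: T(n) = O(n log n).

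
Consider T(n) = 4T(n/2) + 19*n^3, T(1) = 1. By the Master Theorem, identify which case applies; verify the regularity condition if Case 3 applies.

a=4, b=2, f(n)=19*n^3.
log_2(4) = 2 < 3.
f(n) = Omega(n^(2+epsilon)) for some epsilon > 0, so Case 3 is the candidate.
Regularity: a*f(n/b) = 4*19*(n/2)^3 = (4/8)*19*n^3 <= c*f(n) with c = 4/8 < 1. Satisfied.
Case 3: T(n) = Theta(n^3).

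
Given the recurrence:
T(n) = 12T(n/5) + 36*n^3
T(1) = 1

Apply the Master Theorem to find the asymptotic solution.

a=12, b=5, f(n)=36*n^3. log_5(12) = 1.544 < 3. Case 3: T(n) = O(n^3).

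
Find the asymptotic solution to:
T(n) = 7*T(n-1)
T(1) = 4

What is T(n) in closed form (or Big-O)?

Each step multiplies by 7. T(n) = T(1)*7^(n-1) = 4*7^(n-1).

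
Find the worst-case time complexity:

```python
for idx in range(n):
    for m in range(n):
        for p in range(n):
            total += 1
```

Time complexity: O(n^3).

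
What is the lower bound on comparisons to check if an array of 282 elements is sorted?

To verify 282 elements are sorted, we must compare each consecutive pair. Skipping any pair allows an adversary to swap them. Therefore 281 comparisons are necessary and sufficient.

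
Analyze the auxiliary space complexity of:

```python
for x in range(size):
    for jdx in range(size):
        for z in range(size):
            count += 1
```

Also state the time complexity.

Space complexity: O(1).
Only a constant amount of auxiliary storage is used; nothing grows with n.
Time complexity: O(n^3).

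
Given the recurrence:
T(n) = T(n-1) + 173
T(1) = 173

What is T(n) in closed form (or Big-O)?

Unrolling: T(n) = T(n-1) + 173 = T(n-2) + 2*173 = ... = T(1) + (n-1)*173 = 173 + (n-1)*173 = 173n.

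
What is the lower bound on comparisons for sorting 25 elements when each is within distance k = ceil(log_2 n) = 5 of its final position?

Partition the 25 positions into floor(n/k) blocks of k = 5 consecutive positions; any permutation within a block keeps every element within k of its final position, so there are at least (k!)^(n/k) distinguishable inputs. Lower bound: log_2((k!)^(n/k)) = (n/k) * log_2(k!) = Theta(n log k); with k = ceil(log_2 n), this is Omega(n log log n).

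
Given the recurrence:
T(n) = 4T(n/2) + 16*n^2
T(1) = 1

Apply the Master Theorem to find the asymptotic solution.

a=4, b=2, f(n)=16*n^2. log_2(4) = 2. Case 2: T(n) = O(n^2 log n).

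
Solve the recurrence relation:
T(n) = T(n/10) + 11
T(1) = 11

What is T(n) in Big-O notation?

Each step divides n by 10 and adds 11. After log_10(n) steps, T(n) = O(log n).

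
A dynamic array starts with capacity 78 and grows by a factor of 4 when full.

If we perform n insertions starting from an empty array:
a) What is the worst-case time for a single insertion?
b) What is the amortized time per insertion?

(a) Worst-case single insertion: O(n) -- when the array is full at capacity c, the resize copies all c elements, and c can be Theta(n).
(b) Resizes happen at sizes 78, 312, 1248, ... Total copy cost for n insertions: 78 + 312 + ... = O(n) (geometric series with ratio 1/4). Amortized cost per insertion: O(n)/n = O(1).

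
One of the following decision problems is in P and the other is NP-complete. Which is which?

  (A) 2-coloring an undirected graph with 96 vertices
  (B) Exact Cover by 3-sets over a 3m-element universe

(A) is P: 2-coloring is bipartiteness testing via BFS, O(V+E).
(B) is NP-complete: one of Karp's 21 NP-complete problems.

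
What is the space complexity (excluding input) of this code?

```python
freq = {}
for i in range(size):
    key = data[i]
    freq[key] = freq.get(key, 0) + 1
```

Space complexity: O(n).
Auxiliary storage grows linearly with the input size n in the worst case.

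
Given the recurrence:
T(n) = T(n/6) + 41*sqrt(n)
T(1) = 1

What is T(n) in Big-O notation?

Each level contributes sqrt(n/6^k). Geometric series with ratio 1/sqrt(6) < 1 sums to O(sqrt(n)).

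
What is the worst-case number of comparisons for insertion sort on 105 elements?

Insertion sort on reverse-sorted input: 1 + 2 + ... + (105-1) = 5460 comparisons.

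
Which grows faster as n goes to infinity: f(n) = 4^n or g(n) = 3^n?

f(n) = 4^n grows faster: (4/3)^n -> infinity since 4/3 > 1.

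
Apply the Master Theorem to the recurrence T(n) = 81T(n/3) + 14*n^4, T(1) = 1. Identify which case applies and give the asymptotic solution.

a=81, b=3, f(n)=14*n^4.
log_3(81) = 4, so n^(log_b(a)) = n^4.
f(n) = Theta(n^4), so Case 2 applies.
T(n) = Theta(n^4 log n).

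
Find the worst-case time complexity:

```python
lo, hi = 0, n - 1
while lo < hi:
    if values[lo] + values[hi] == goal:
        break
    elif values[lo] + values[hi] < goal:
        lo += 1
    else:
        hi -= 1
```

Time complexity: O(n).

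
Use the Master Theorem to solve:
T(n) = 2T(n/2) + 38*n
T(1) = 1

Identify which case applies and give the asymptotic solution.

a=2, b=2, f(n)=38*n.
log_2(2) = 1, so n^(log_b(a)) = n.
f(n) = Theta(n), so Case 2 applies.
T(n) = Theta(n log n).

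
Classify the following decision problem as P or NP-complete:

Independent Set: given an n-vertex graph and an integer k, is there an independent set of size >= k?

This problem is NP-complete: complement of Clique (with k part of the input).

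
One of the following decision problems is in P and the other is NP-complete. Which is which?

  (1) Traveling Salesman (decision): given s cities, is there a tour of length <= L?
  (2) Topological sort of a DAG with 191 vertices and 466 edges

(1) is NP-complete: reduces from Hamiltonian Cycle.
(2) is P: DFS-based topological sort runs in O(V+E).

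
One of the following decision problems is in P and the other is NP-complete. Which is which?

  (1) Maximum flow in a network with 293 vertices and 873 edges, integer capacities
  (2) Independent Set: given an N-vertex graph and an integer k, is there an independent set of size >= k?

(1) is P: Edmonds-Karp / push-relabel run in polynomial time.
(2) is NP-complete: complement of Clique (with k part of the input).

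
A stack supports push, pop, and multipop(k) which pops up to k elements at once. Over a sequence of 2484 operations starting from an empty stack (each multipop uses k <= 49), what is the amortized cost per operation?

Each element is pushed exactly once and popped at most once (whether by pop or as part of a multipop). So the total number of individual pops over the whole sequence is at most the number of pushes, which is at most 2484. Total work <= 2 * 2484, hence O(1) amortized per operation.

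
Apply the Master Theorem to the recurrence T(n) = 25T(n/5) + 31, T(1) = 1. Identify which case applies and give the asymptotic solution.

a=25, b=5, f(n)=31.
log_5(25) = 2 > 0.
Since f(n) = O(n^0) is polynomially smaller than n^2, Case 1 applies.
T(n) = Theta(n^2).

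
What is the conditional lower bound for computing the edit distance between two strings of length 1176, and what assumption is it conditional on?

Under SETH (the Strong Exponential Time Hypothesis), edit distance on length-1176 strings cannot be computed in O(n^(2-epsilon)) time for any epsilon > 0 (Backurs-Indyk). The reduction is from CNF-SAT via the orthogonal vectors problem.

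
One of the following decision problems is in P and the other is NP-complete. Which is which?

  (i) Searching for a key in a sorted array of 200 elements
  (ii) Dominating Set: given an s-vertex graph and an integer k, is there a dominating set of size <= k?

(i) is P: binary search runs in O(log n).
(ii) is NP-complete: reduces from Set Cover (with k part of the input).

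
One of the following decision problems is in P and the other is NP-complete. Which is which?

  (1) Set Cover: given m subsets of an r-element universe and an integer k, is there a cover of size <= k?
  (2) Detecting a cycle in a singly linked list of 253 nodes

(1) is NP-complete: one of Karp's 21 NP-complete problems (with k part of the input).
(2) is P: Floyd's tortoise-and-hare runs in O(n) time, O(1) space.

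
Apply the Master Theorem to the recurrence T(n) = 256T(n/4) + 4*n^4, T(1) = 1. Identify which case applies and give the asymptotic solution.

a=256, b=4, f(n)=4*n^4.
log_4(256) = 4, so n^(log_b(a)) = n^4.
f(n) = Theta(n^4), so Case 2 applies.
T(n) = Theta(n^4 log n).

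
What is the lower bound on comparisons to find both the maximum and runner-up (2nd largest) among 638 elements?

Lower bound: finding the max needs 638-1 comparisons. By an adversary weight-doubling argument, the maximum element must personally win at least ceil(log_2(638)) = 10 comparisons in any correct algorithm. The 2nd largest is among those 10 direct losers, and distinguishing it requires 10-1 more comparisons. Total >= 638-1 + 10-1 = 646. A balanced tournament achieves this bound exactly.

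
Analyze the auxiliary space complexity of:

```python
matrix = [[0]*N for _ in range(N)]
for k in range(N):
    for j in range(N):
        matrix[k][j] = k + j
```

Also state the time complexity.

Space complexity: O(n^2).
A 2D structure of size n x n is allocated.
Time complexity: O(n^2).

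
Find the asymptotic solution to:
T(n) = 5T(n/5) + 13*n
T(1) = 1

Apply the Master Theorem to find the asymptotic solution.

a=5, b=5, f(n)=13*n. log_5(5) = 1. Case 2: T(n) = O(n log n).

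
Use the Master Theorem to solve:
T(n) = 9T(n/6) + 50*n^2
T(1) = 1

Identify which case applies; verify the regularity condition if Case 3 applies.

a=9, b=6, f(n)=50*n^2.
log_6(9) = 1.226 < 2.
f(n) = Omega(n^(1.226+epsilon)) for some epsilon > 0, so Case 3 is the candidate.
Regularity: a*f(n/b) = 9*50*(n/6)^2 = (9/36)*50*n^2 <= c*f(n) with c = 9/36 < 1. Satisfied.
Case 3: T(n) = Theta(n^2).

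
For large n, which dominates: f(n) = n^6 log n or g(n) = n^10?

g(n) = n^10 grows faster: n^10 / (n^6 log n) = n^4/log n -> infinity.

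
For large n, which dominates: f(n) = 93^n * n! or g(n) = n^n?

f(n) = 93^n * n! grows faster: by Stirling n! ~ sqrt(2 pi n)(n/e)^n, so 93^n n! / n^n ~ (93/e)^n sqrt(2 pi n) -> infinity since 93/e > 1.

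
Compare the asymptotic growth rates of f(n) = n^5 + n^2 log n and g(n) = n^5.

f(n) = n^5 + n^2 log n and g(n) = n^5 are Theta of each other: the lower-order n^2 log n term is o(n^5); both are Theta(n^5).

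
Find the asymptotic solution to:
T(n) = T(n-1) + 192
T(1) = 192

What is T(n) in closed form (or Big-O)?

Unrolling: T(n) = T(n-1) + 192 = T(n-2) + 2*192 = ... = T(1) + (n-1)*192 = 192 + (n-1)*192 = 192n.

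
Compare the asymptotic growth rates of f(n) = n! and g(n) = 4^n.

f(n) = n! grows faster: by Stirling n! ~ (n/e)^n sqrt(2*pi*n); (n/e)^n eventually dominates 4^n.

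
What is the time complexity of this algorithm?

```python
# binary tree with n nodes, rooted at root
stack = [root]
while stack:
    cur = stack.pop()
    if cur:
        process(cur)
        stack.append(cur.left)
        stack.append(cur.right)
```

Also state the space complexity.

Time complexity: O(n).
Space complexity: O(n).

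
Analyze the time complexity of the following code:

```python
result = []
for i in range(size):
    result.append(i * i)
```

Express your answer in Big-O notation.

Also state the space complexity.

Time complexity: O(n).
Space complexity: O(n).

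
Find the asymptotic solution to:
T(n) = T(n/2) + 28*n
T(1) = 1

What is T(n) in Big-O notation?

Geometric series: 28*n*(1 + 1/2 + 1/2^2 + ...) = O(n). T(n) = O(n).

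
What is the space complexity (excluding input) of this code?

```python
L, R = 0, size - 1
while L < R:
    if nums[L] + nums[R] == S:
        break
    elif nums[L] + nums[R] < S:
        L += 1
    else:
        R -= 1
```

Space complexity: O(1).
Only a constant amount of auxiliary storage is used; nothing grows with n.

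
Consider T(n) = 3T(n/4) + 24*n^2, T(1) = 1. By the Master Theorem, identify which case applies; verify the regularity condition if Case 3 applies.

a=3, b=4, f(n)=24*n^2.
log_4(3) = 0.7925 < 2.
f(n) = Omega(n^(0.7925+epsilon)) for some epsilon > 0, so Case 3 is the candidate.
Regularity: a*f(n/b) = 3*24*(n/4)^2 = (3/16)*24*n^2 <= c*f(n) with c = 3/16 < 1. Satisfied.
Case 3: T(n) = Theta(n^2).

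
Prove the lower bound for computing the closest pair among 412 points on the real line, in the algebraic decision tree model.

Reduction from element distinctness: given 412 reals, the closest-pair distance is 0 iff two are equal. Element distinctness has an Omega(n log n) lower bound in the algebraic decision tree model (Ben-Or). Therefore closest pair on a line also requires Omega(n log n). Sorting then a linear scan achieves this.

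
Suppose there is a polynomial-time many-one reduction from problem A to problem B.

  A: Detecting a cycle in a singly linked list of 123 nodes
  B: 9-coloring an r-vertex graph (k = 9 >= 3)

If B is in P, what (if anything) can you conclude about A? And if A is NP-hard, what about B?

A poly-time reduction A <=_p B means any A-instance can be transformed to a B-instance in poly time.
If B is in P: compose the reduction with B's poly-time algorithm to solve A in poly time, so A is in P.
If A is NP-hard: every NP problem reduces to A, which reduces to B; composing reductions, every NP problem reduces to B, so B is NP-hard.
(Here in fact A is P and B is NP-complete.)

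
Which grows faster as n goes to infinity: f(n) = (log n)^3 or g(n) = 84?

f(n) = (log n)^3 grows faster: any unbounded function dominates a constant.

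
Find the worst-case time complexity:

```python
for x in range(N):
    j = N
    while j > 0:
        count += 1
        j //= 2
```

Time complexity: O(n log n).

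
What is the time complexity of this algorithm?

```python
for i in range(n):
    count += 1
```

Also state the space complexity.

Time complexity: O(n).
Space complexity: O(1).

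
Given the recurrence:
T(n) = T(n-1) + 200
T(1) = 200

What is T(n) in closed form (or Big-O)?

Unrolling: T(n) = T(n-1) + 200 = T(n-2) + 2*200 = ... = T(1) + (n-1)*200 = 200 + (n-1)*200 = 200n.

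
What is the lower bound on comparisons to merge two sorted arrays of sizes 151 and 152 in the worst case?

Adversary: with |151 - 152| <= 1 the inputs can be fully interleaved so that every adjacent pair in the merged output comes from different arrays. Then each of the 302 adjacent pairs must be directly compared, or the algorithm cannot determine their relative order. Standard merge meets this bound.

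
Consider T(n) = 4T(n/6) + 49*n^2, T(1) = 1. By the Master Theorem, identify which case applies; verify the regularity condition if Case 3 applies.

a=4, b=6, f(n)=49*n^2.
log_6(4) = 0.7737 < 2.
f(n) = Omega(n^(0.7737+epsilon)) for some epsilon > 0, so Case 3 is the candidate.
Regularity: a*f(n/b) = 4*49*(n/6)^2 = (4/36)*49*n^2 <= c*f(n) with c = 4/36 < 1. Satisfied.
Case 3: T(n) = Theta(n^2).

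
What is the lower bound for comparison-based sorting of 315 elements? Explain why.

A comparison-based sorting algorithm corresponds to a decision tree. With 315! possible permutations, the tree has 315! leaves. The height is at least log_2(315!) = Omega(n log n) by Stirling's approximation.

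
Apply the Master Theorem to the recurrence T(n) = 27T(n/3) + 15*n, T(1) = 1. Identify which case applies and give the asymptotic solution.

a=27, b=3, f(n)=15*n.
log_3(27) = 3 > 1.
Since f(n) = O(n^1) is polynomially smaller than n^3, Case 1 applies.
T(n) = Theta(n^3).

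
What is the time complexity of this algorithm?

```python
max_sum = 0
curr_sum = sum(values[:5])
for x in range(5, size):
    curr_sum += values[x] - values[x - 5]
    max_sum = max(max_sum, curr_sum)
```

Time complexity: O(n).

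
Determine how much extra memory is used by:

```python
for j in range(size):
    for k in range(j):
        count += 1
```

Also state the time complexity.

Space complexity: O(1).
Only a constant amount of auxiliary storage is used; nothing grows with n.
Time complexity: O(n^2).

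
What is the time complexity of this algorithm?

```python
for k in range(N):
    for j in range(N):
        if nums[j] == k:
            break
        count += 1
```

Time complexity: O(n^2).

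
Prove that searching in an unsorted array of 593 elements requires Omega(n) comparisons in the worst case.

An adversary can always place the target in the last position checked. Until all 593 positions are examined, the target might be in any unchecked position. Therefore 593 comparisons are necessary.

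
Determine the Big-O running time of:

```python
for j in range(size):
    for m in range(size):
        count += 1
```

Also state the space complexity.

Time complexity: O(n^2).
Space complexity: O(1).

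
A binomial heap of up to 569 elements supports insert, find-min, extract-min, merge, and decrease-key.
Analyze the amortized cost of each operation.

A binomial heap with n <= 569 elements has at most floor(log_2 569) + 1 = 10 trees. Using potential Phi = number of trees: Insert adds one tree, but cascading merges reduce count -- amortized O(1). Find-min reads the cached minimum pointer: O(1). Extract-min creates O(log n) new trees: O(log n). Merge combines tree lists: O(log n). Decrease-key sifts the element up its tree of height <= log n: O(log n).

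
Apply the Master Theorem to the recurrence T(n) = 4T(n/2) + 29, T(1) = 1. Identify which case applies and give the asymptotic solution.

a=4, b=2, f(n)=29.
log_2(4) = 2 > 0.
Since f(n) = O(n^0) is polynomially smaller than n^2, Case 1 applies.
T(n) = Theta(n^2).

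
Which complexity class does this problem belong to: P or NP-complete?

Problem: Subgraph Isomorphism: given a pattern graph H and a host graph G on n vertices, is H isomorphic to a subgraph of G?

This problem is NP-complete: generalizes Clique and Hamiltonian Path (pattern size is part of the input).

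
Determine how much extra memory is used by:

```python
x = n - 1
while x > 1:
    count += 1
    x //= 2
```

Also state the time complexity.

Space complexity: O(1).
Only a constant amount of auxiliary storage is used; nothing grows with n.
Time complexity: O(log n).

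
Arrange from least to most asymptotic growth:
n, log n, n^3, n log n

Ordered by growth rate: log n < n < n log n < n^3.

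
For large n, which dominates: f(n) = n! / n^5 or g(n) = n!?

g(n) = n! grows faster: the ratio n!/(n!/n^5) = n^5 -> infinity.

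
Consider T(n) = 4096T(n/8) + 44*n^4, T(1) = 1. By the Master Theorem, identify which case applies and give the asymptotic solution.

a=4096, b=8, f(n)=44*n^4.
log_8(4096) = 4, so n^(log_b(a)) = n^4.
f(n) = Theta(n^4), so Case 2 applies.
T(n) = Theta(n^4 log n).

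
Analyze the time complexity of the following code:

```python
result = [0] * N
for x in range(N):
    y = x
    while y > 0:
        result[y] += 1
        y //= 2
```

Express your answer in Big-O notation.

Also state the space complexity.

Time complexity: O(n log n).
Space complexity: O(n).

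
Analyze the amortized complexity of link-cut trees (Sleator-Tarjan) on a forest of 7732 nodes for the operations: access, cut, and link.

Link-cut trees represent the forest using splay trees over preferred paths. With potential Phi = sum over nodes of log(size of virtual subtree), each access on 7732 nodes is O(log 7732) = O(log n) amortized by the splay-tree access lemma. Cut and link are O(1) plus one access.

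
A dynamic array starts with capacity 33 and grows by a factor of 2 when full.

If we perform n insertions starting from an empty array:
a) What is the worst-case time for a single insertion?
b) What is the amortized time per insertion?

(a) Worst-case single insertion: O(n) -- when the array is full at capacity c, the resize copies all c elements, and c can be Theta(n).
(b) Resizes happen at sizes 33, 66, 132, ... Total copy cost for n insertions: 33 + 66 + ... = O(n) (geometric series with ratio 1/2). Amortized cost per insertion: O(n)/n = O(1).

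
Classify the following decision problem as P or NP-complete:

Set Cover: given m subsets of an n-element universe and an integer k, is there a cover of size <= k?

This problem is NP-complete: one of Karp's 21 NP-complete problems (with k part of the input).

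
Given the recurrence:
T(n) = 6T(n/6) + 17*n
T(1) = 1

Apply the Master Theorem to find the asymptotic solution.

a=6, b=6, f(n)=17*n. log_6(6) = 1. Case 2: T(n) = O(n log n).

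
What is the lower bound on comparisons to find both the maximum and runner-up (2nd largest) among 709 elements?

Lower bound: finding the max needs 709-1 comparisons. By an adversary weight-doubling argument, the maximum element must personally win at least ceil(log_2(709)) = 10 comparisons in any correct algorithm. The 2nd largest is among those 10 direct losers, and distinguishing it requires 10-1 more comparisons. Total >= 709-1 + 10-1 = 717. A balanced tournament achieves this bound exactly.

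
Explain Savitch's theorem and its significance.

Savitch's theorem states that NSPACE(f(n)) is contained in DSPACE(f(n)^2) for f(n) >= log n. In particular, NPSPACE = PSPACE, meaning nondeterminism does not significantly help for space-bounded computation. This contrasts with time, where we do not know if P = NP.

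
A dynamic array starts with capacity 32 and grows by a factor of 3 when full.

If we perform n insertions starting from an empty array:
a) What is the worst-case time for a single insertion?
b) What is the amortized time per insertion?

(a) Worst-case single insertion: O(n) -- when the array is full at capacity c, the resize copies all c elements, and c can be Theta(n).
(b) Resizes happen at sizes 32, 96, 288, ... Total copy cost for n insertions: 32 + 96 + ... = O(n) (geometric series with ratio 1/3). Amortized cost per insertion: O(n)/n = O(1).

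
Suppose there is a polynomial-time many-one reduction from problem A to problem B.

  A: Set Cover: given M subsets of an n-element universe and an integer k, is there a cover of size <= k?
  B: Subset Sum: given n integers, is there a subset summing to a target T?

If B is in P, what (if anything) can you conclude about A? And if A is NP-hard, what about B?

A poly-time reduction A <=_p B means any A-instance can be transformed to a B-instance in poly time.
If B is in P: compose the reduction with B's poly-time algorithm to solve A in poly time, so A is in P.
If A is NP-hard: every NP problem reduces to A, which reduces to B; composing reductions, every NP problem reduces to B, so B is NP-hard.
(Here in fact A is NP-complete and B is NP-complete.)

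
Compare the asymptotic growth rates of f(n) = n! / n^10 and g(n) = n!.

g(n) = n! grows faster: the ratio n!/(n!/n^10) = n^10 -> infinity.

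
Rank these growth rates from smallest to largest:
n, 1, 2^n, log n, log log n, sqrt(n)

Ordered by growth rate: 1 < log log n < log n < sqrt(n) < n < 2^n.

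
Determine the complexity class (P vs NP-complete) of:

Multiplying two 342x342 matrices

This problem is in P: the schoolbook algorithm runs in O(n^3).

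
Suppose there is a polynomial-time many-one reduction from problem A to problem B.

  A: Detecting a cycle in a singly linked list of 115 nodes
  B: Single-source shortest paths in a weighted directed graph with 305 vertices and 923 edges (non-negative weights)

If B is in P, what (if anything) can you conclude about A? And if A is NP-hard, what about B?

A poly-time reduction A <=_p B means any A-instance can be transformed to a B-instance in poly time.
If B is in P: compose the reduction with B's poly-time algorithm to solve A in poly time, so A is in P.
If A is NP-hard: every NP problem reduces to A, which reduces to B; composing reductions, every NP problem reduces to B, so B is NP-hard.
(Here in fact A is P and B is P.)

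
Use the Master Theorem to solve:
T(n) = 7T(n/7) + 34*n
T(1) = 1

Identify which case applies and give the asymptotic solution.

a=7, b=7, f(n)=34*n.
log_7(7) = 1, so n^(log_b(a)) = n.
f(n) = Theta(n), so Case 2 applies.
T(n) = Theta(n log n).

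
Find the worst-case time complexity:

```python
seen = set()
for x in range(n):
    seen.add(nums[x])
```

Time complexity: O(n).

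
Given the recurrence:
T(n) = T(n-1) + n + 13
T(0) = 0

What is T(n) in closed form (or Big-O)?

Dominant term in sum is 1*sum(i, i=1..n) = 1*n*(n+1)/2 = O(n^2).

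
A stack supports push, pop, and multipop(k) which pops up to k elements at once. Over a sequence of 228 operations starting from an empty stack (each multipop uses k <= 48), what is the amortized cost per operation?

Each element is pushed exactly once and popped at most once (whether by pop or as part of a multipop). So the total number of individual pops over the whole sequence is at most the number of pushes, which is at most 228. Total work <= 2 * 228, hence O(1) amortized per operation.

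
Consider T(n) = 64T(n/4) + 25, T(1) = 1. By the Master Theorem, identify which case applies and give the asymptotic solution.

a=64, b=4, f(n)=25.
log_4(64) = 3 > 0.
Since f(n) = O(n^0) is polynomially smaller than n^3, Case 1 applies.
T(n) = Theta(n^3).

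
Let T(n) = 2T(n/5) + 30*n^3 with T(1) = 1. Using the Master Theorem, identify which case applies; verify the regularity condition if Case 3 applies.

a=2, b=5, f(n)=30*n^3.
log_5(2) = 0.4307 < 3.
f(n) = Omega(n^(0.4307+epsilon)) for some epsilon > 0, so Case 3 is the candidate.
Regularity: a*f(n/b) = 2*30*(n/5)^3 = (2/125)*30*n^3 <= c*f(n) with c = 2/125 < 1. Satisfied.
Case 3: T(n) = Theta(n^3).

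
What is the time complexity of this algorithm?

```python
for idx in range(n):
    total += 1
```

Time complexity: O(n).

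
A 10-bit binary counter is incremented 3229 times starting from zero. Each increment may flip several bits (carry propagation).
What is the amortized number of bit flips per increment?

Bit i flips on every 2^i-th increment, so over 3229 increments bit i flips floor(3229/2^i) times. Summing over i: total flips < 2 * 3229. Amortized: < 2 = O(1) per increment.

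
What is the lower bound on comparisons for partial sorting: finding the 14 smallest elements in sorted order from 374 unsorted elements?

Finding 14 smallest of 374 in sorted order: Omega(374) to identify the 14 smallest, plus Omega(14 log 14) to sort them. Total: Omega(n + k log k).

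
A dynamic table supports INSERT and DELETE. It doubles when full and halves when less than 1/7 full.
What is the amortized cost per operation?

Using potential function Phi = |2*num_items - table_size| when load > 1/2, and Phi = table_size/2 - num_items otherwise. The gap of 1/7 vs 1/2 for shrinking prevents thrashing. Both insert and delete have O(1) amortized cost.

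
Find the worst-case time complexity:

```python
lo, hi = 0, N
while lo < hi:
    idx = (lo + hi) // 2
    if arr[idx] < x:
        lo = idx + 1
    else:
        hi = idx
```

Time complexity: O(log n).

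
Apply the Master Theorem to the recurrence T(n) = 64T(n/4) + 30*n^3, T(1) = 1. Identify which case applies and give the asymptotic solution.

a=64, b=4, f(n)=30*n^3.
log_4(64) = 3, so n^(log_b(a)) = n^3.
f(n) = Theta(n^3), so Case 2 applies.
T(n) = Theta(n^3 log n).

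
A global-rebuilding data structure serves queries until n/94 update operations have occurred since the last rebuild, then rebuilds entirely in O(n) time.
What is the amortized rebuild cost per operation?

The O(n) rebuild is triggered by n/94 operations, so each contributes O(n)/(n/94) = O(94) = O(1) to the rebuild cost.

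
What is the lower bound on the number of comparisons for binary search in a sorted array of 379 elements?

With 379 possible positions, we need at least ceil(log_2(379)) = 9 comparisons. Each comparison splits the remaining candidates by at most half.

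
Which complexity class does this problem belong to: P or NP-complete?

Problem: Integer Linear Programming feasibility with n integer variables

This problem is NP-complete: ILP feasibility is NP-complete (LP relaxation is in P).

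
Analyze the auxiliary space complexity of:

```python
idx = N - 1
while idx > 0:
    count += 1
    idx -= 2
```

Space complexity: O(1).
Only a constant amount of auxiliary storage is used; nothing grows with n.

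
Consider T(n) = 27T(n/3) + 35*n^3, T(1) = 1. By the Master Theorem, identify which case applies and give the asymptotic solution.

a=27, b=3, f(n)=35*n^3.
log_3(27) = 3, so n^(log_b(a)) = n^3.
f(n) = Theta(n^3), so Case 2 applies.
T(n) = Theta(n^3 log n).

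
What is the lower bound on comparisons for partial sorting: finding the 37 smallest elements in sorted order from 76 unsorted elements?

Finding 37 smallest of 76 in sorted order: Omega(76) to identify the 37 smallest, plus Omega(37 log 37) to sort them. Total: Omega(n + k log k).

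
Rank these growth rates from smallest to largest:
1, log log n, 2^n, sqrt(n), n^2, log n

Ordered by growth rate: 1 < log log n < log n < sqrt(n) < n^2 < 2^n.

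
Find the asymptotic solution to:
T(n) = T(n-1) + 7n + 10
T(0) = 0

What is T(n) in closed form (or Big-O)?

Dominant term in sum is 7*sum(i, i=1..n) = 7*n*(n+1)/2 = O(n^2).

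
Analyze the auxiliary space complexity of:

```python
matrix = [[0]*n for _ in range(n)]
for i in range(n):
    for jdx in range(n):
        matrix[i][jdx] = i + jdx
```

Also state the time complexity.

Space complexity: O(n^2).
A 2D structure of size n x n is allocated.
Time complexity: O(n^2).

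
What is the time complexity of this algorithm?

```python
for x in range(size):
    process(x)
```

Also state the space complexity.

Time complexity: O(n).
Space complexity: O(1).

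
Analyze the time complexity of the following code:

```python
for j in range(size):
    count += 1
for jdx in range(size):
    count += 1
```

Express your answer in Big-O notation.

Time complexity: O(n).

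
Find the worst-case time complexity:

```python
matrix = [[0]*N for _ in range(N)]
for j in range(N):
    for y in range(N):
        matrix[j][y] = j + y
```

Time complexity: O(n^2).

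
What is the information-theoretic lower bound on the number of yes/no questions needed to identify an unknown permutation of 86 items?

There are 86! = 24227095383672732381765523203441259715284870552429381750838764496720162249742450276789464634901319465571660595200000000000000000000 permutations. Each yes/no question gives at most 1 bit, so at least ceil(log_2(24227095383672732381765523203441259715284870552429381750838764496720162249742450276789464634901319465571660595200000000000000000000)) = 434 questions are needed.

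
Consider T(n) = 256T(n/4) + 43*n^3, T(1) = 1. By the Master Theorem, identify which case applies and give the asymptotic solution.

a=256, b=4, f(n)=43*n^3.
log_4(256) = 4 > 3.
Since f(n) = O(n^3) is polynomially smaller than n^4, Case 1 applies.
T(n) = Theta(n^4).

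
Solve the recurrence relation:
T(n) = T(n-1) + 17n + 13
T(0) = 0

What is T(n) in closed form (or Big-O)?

Dominant term in sum is 17*sum(i, i=1..n) = 17*n*(n+1)/2 = O(n^2).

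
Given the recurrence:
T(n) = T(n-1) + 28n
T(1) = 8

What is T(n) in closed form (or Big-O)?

Unrolling: T(n) = 8 + 28*(2 + 3 + ... + n) = 8 + 28*(n(n+1)/2 - 1) = O(n^2).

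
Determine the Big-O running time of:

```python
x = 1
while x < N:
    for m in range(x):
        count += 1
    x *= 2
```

Time complexity: O(n).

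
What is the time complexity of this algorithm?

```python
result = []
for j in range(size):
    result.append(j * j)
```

Time complexity: O(n).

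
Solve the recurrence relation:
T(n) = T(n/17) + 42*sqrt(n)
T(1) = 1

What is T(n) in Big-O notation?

Each level contributes sqrt(n/17^k). Geometric series with ratio 1/sqrt(17) < 1 sums to O(sqrt(n)).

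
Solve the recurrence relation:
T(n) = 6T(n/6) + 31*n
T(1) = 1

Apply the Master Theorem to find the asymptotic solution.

a=6, b=6, f(n)=31*n. log_6(6) = 1. Case 2: T(n) = O(n log n).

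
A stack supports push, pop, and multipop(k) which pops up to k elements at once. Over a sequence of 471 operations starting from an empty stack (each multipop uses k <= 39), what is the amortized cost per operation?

Each element is pushed exactly once and popped at most once (whether by pop or as part of a multipop). So the total number of individual pops over the whole sequence is at most the number of pushes, which is at most 471. Total work <= 2 * 471, hence O(1) amortized per operation.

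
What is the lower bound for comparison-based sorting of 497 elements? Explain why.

A comparison-based sorting algorithm corresponds to a decision tree. With 497! possible permutations, the tree has 497! leaves. The height is at least log_2(497!) = Omega(n log n) by Stirling's approximation.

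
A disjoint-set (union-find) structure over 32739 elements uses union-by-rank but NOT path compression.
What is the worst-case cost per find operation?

Union-by-rank alone keeps every tree's height <= log_2(32739) ~= 15.0. Each find traverses from a node to its root, costing O(height) = O(log n). Without path compression this bound is tight.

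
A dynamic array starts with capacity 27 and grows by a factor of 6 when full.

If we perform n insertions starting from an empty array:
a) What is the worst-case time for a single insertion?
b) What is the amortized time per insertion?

(a) Worst-case single insertion: O(n) -- when the array is full at capacity c, the resize copies all c elements, and c can be Theta(n).
(b) Resizes happen at sizes 27, 162, 972, ... Total copy cost for n insertions: 27 + 162 + ... = O(n) (geometric series with ratio 1/6). Amortized cost per insertion: O(n)/n = O(1).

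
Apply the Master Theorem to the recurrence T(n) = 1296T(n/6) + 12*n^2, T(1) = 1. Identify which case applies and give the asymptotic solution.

a=1296, b=6, f(n)=12*n^2.
log_6(1296) = 4 > 2.
Since f(n) = O(n^2) is polynomially smaller than n^4, Case 1 applies.
T(n) = Theta(n^4).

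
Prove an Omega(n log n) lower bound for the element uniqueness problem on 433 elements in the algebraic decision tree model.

In the algebraic decision tree model, element uniqueness on 433 elements is equivalent to determining which cell of an arrangement of C(433,2) = 93528 hyperplanes x_i = x_j contains the input point. Ben-Or's theorem shows this requires Omega(n log n).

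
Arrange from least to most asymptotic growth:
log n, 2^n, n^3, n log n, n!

Ordered by growth rate: log n < n log n < n^3 < 2^n < n!.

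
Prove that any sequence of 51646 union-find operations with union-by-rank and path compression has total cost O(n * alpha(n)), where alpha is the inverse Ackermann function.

Using Tarjan's analysis with rank-based potential function. Union-by-rank keeps tree height O(log n). Path compression flattens paths during find. For n = 51646 operations, total cost is O(n * alpha(n)), effectively O(n) since alpha grows incredibly slowly.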